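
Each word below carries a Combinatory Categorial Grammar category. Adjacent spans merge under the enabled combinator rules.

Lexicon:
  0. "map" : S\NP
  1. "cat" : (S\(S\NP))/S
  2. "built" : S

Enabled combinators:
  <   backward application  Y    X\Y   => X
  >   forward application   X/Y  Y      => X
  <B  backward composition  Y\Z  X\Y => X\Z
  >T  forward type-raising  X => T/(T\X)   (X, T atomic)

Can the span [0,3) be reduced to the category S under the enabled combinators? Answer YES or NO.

YES

[0,3] S   <
  [0,1] "map" : S\NP
  [1,3] S\(S\NP)   >
    [1,2] "cat" : (S\(S\NP))/S
    [2,3] "built" : S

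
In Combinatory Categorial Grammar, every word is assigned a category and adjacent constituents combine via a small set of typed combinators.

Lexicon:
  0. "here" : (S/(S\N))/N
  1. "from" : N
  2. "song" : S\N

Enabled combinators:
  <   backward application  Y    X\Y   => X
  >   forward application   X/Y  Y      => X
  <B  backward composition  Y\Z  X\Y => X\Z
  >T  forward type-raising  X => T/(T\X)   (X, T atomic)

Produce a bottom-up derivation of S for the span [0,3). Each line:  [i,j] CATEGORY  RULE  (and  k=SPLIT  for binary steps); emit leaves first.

[0,1] (S/(S\N))/N  lex  "here"
[1,2] N  lex  "from"
[0,2] S/(S\N)  >  k=1
[2,3] S\N  lex  "song"
[0,3] S  >  k=2

[0,3] S   >
  [0,2] S/(S\N)   >
    [0,1] "here" : (S/(S\N))/N
    [1,2] "from" : N
  [2,3] "song" : S\N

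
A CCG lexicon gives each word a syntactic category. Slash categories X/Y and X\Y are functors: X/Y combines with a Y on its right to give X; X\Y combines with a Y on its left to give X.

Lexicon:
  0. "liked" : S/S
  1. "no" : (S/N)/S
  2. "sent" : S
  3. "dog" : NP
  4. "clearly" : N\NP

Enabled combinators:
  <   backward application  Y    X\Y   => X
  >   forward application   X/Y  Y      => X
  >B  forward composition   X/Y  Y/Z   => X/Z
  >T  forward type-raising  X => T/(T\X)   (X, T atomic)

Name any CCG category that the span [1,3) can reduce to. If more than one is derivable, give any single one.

[0,5] S   >
  [0,3] S/N   >B
    [0,1] "liked" : S/S
    [1,3] S/N   >
      [1,2] "no" : (S/N)/S
      [2,3] "sent" : S
  [3,5] N   <
    [3,4] "dog" : NP
    [4,5] "clearly" : N\NP

S/N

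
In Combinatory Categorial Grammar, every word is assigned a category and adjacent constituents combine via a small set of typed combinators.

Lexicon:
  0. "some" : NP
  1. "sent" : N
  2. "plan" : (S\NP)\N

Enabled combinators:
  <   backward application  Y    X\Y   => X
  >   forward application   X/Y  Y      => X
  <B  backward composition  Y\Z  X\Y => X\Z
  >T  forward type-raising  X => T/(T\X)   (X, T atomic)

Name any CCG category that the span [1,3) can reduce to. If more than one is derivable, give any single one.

S\NP

[0,3] S   >
  [0,1] S/(S\NP)   >T
    [0,1] "some" : NP
  [1,3] S\NP   <
    [1,2] "sent" : N
    [2,3] "plan" : (S\NP)\N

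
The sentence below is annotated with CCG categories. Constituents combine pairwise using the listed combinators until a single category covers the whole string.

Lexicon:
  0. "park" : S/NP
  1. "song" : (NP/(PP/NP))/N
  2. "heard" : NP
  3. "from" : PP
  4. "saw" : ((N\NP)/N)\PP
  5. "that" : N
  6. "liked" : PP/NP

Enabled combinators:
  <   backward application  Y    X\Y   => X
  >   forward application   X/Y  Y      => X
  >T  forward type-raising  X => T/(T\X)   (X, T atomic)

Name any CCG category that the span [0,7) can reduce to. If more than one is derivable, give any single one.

S

[0,7] S   >
  [0,1] "park" : S/NP
  [1,7] NP   >
    [1,6] NP/(PP/NP)   >
      [1,2] "song" : (NP/(PP/NP))/N
      [2,6] N   <
        [2,3] "heard" : NP
        [3,6] N\NP   >
          [3,5] (N\NP)/N   <
            [3,4] "from" : PP
            [4,5] "saw" : ((N\NP)/N)\PP
          [5,6] "that" : N
    [6,7] "liked" : PP/NP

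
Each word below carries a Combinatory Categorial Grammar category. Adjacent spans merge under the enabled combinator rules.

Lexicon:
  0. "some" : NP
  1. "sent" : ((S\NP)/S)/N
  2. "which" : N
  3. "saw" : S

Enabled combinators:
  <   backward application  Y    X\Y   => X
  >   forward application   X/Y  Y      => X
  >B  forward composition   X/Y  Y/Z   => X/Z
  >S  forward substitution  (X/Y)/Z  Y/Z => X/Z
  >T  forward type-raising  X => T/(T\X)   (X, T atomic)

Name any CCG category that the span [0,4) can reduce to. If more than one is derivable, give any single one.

[0,4] S   >
  [0,1] S/(S\NP)   >T
    [0,1] "some" : NP
  [1,4] S\NP   >
    [1,3] (S\NP)/S   >
      [1,2] "sent" : ((S\NP)/S)/N
      [2,3] "which" : N
    [3,4] "saw" : S

S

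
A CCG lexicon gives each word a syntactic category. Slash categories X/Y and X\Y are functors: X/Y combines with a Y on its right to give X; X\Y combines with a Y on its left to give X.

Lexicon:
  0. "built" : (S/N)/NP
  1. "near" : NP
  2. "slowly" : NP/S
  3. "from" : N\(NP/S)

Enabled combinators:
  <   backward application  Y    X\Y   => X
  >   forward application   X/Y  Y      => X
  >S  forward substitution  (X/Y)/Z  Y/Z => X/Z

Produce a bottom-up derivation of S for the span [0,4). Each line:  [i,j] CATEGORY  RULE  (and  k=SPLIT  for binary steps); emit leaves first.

[0,1] (S/N)/NP  lex  "built"
[1,2] NP  lex  "near"
[0,2] S/N  >  k=1
[2,3] NP/S  lex  "slowly"
[3,4] N\(NP/S)  lex  "from"
[2,4] N  <  k=3
[0,4] S  >  k=2

[0,4] S   >
  [0,2] S/N   >
    [0,1] "built" : (S/N)/NP
    [1,2] "near" : NP
  [2,4] N   <
    [2,3] "slowly" : NP/S
    [3,4] "from" : N\(NP/S)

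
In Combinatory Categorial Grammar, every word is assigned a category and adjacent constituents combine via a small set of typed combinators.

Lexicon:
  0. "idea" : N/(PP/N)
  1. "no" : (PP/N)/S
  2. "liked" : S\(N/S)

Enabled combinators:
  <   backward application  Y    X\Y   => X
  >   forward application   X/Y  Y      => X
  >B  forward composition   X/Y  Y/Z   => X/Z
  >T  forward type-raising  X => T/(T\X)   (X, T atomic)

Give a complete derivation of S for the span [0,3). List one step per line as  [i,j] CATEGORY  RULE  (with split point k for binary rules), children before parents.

[0,3] S   <
  [0,2] N/S   >B
    [0,1] "idea" : N/(PP/N)
    [1,2] "no" : (PP/N)/S
  [2,3] "liked" : S\(N/S)

[0,1] N/(PP/N)  lex  "idea"
[1,2] (PP/N)/S  lex  "no"
[0,2] N/S  >B  k=1
[2,3] S\(N/S)  lex  "liked"
[0,3] S  <  k=2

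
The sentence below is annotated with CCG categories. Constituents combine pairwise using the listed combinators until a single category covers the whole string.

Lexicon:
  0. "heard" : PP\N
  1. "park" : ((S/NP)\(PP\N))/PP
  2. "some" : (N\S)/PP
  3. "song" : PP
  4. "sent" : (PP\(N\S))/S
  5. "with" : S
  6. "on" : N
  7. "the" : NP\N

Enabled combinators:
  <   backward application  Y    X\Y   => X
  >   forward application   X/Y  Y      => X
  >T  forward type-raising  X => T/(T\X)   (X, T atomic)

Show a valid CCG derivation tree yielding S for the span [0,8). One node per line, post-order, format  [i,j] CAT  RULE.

[0,8] S   >
  [0,6] S/NP   <
    [0,1] "heard" : PP\N
    [1,6] (S/NP)\(PP\N)   >
      [1,2] "park" : ((S/NP)\(PP\N))/PP
      [2,6] PP   <
        [2,4] N\S   >
          [2,3] "some" : (N\S)/PP
          [3,4] "song" : PP
        [4,6] PP\(N\S)   >
          [4,5] "sent" : (PP\(N\S))/S
          [5,6] "with" : S
  [6,8] NP   <
    [6,7] "on" : N
    [7,8] "the" : NP\N

[0,1] PP\N  lex  "heard"
[1,2] ((S/NP)\(PP\N))/PP  lex  "park"
[2,3] (N\S)/PP  lex  "some"
[3,4] PP  lex  "song"
[2,4] N\S  >  k=3
[4,5] (PP\(N\S))/S  lex  "sent"
[5,6] S  lex  "with"
[4,6] PP\(N\S)  >  k=5
[2,6] PP  <  k=4
[1,6] (S/NP)\(PP\N)  >  k=2
[0,6] S/NP  <  k=1
[6,7] N  lex  "on"
[7,8] NP\N  lex  "the"
[6,8] NP  <  k=7
[0,8] S  >  k=6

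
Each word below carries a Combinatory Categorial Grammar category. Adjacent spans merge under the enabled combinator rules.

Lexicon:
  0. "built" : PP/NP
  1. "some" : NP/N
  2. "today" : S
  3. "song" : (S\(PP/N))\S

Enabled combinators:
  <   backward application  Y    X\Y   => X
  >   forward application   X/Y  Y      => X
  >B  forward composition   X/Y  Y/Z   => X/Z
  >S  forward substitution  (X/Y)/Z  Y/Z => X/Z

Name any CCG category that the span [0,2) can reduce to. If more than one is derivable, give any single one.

[0,4] S   <
  [0,2] PP/N   >B
    [0,1] "built" : PP/NP
    [1,2] "some" : NP/N
  [2,4] S\(PP/N)   <
    [2,3] "today" : S
    [3,4] "song" : (S\(PP/N))\S

PP/N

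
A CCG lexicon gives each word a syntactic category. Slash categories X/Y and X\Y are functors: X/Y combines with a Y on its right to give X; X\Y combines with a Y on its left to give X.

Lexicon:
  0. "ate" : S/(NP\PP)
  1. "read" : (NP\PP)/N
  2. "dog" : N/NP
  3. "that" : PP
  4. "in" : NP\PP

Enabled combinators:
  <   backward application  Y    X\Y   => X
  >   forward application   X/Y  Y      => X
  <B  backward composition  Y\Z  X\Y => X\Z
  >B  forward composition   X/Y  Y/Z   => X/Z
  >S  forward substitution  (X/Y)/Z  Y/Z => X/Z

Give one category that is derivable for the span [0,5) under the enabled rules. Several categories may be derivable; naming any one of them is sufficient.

S

[0,5] S   >
  [0,1] "ate" : S/(NP\PP)
  [1,5] NP\PP   >
    [1,2] "read" : (NP\PP)/N
    [2,5] N   >
      [2,3] "dog" : N/NP
      [3,5] NP   <
        [3,4] "that" : PP
        [4,5] "in" : NP\PP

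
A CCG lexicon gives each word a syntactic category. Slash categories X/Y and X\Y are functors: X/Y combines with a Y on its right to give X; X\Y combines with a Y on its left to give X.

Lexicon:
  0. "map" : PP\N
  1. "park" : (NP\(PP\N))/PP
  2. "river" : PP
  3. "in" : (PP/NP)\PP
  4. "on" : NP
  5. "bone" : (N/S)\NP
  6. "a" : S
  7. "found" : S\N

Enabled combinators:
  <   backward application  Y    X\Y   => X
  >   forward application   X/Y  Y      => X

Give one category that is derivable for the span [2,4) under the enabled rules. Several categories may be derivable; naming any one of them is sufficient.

PP/NP

[0,8] S   <
  [0,7] N   >
    [0,6] N/S   <
      [0,5] NP   <
        [0,1] "map" : PP\N
        [1,5] NP\(PP\N)   >
          [1,2] "park" : (NP\(PP\N))/PP
          [2,5] PP   >
            [2,4] PP/NP   <
              [2,3] "river" : PP
              [3,4] "in" : (PP/NP)\PP
            [4,5] "on" : NP
      [5,6] "bone" : (N/S)\NP
    [6,7] "a" : S
  [7,8] "found" : S\N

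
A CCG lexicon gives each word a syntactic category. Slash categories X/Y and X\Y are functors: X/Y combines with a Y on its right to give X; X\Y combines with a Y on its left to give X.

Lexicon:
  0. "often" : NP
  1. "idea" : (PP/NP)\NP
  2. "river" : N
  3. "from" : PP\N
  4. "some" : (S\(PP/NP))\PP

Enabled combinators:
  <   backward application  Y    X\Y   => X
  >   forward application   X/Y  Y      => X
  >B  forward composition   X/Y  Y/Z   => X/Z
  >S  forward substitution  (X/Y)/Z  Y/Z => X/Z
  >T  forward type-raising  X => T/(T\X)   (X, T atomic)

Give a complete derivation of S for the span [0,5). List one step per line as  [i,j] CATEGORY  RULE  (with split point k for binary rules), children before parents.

[0,1] NP  lex  "often"
[1,2] (PP/NP)\NP  lex  "idea"
[0,2] PP/NP  <  k=1
[2,3] N  lex  "river"
[3,4] PP\N  lex  "from"
[2,4] PP  <  k=3
[4,5] (S\(PP/NP))\PP  lex  "some"
[2,5] S\(PP/NP)  <  k=4
[0,5] S  <  k=2

[0,5] S   <
  [0,2] PP/NP   <
    [0,1] "often" : NP
    [1,2] "idea" : (PP/NP)\NP
  [2,5] S\(PP/NP)   <
    [2,4] PP   <
      [2,3] "river" : N
      [3,4] "from" : PP\N
    [4,5] "some" : (S\(PP/NP))\PP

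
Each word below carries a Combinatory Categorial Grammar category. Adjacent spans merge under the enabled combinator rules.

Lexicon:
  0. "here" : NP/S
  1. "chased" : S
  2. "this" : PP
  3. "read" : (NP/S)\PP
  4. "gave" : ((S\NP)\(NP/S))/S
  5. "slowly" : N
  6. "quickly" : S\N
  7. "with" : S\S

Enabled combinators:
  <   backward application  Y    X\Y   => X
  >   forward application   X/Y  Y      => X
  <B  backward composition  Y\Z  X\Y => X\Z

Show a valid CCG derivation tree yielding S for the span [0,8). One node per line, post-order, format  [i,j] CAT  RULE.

[0,8] S   <
  [0,2] NP   >
    [0,1] "here" : NP/S
    [1,2] "chased" : S
  [2,8] S\NP   <B
    [2,7] S\NP   <
      [2,4] NP/S   <
        [2,3] "this" : PP
        [3,4] "read" : (NP/S)\PP
      [4,7] (S\NP)\(NP/S)   >
        [4,5] "gave" : ((S\NP)\(NP/S))/S
        [5,7] S   <
          [5,6] "slowly" : N
          [6,7] "quickly" : S\N
    [7,8] "with" : S\S

[0,1] NP/S  lex  "here"
[1,2] S  lex  "chased"
[0,2] NP  >  k=1
[2,3] PP  lex  "this"
[3,4] (NP/S)\PP  lex  "read"
[2,4] NP/S  <  k=3
[4,5] ((S\NP)\(NP/S))/S  lex  "gave"
[5,6] N  lex  "slowly"
[6,7] S\N  lex  "quickly"
[5,7] S  <  k=6
[4,7] (S\NP)\(NP/S)  >  k=5
[2,7] S\NP  <  k=4
[7,8] S\S  lex  "with"
[2,8] S\NP  <B  k=7
[0,8] S  <  k=2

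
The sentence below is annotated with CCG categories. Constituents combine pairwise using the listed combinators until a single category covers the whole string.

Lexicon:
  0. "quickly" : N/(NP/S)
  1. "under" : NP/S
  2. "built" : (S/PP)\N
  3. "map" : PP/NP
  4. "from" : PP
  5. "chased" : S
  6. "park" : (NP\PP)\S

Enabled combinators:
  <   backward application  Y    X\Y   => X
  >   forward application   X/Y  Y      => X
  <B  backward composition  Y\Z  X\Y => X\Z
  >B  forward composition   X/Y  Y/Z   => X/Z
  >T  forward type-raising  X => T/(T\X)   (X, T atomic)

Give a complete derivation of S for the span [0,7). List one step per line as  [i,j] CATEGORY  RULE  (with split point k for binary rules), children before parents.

[0,1] N/(NP/S)  lex  "quickly"
[1,2] NP/S  lex  "under"
[0,2] N  >  k=1
[2,3] (S/PP)\N  lex  "built"
[0,3] S/PP  <  k=2
[3,4] PP/NP  lex  "map"
[4,5] PP  lex  "from"
[5,6] S  lex  "chased"
[6,7] (NP\PP)\S  lex  "park"
[5,7] NP\PP  <  k=6
[4,7] NP  <  k=5
[3,7] PP  >  k=4
[0,7] S  >  k=3

[0,7] S   >
  [0,3] S/PP   <
    [0,2] N   >
      [0,1] "quickly" : N/(NP/S)
      [1,2] "under" : NP/S
    [2,3] "built" : (S/PP)\N
  [3,7] PP   >
    [3,4] "map" : PP/NP
    [4,7] NP   <
      [4,5] "from" : PP
      [5,7] NP\PP   <
        [5,6] "chased" : S
        [6,7] "park" : (NP\PP)\S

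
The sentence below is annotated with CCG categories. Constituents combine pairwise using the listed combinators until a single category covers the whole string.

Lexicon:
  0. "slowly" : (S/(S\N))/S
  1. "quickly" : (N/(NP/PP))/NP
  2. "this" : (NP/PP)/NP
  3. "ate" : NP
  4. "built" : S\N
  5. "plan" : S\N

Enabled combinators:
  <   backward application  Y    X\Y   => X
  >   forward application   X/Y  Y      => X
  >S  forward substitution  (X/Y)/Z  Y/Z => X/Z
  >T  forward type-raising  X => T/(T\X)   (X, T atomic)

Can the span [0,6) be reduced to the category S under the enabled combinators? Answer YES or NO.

YES

[0,6] S   >
  [0,5] S/(S\N)   >
    [0,1] "slowly" : (S/(S\N))/S
    [1,5] S   <
      [1,4] N   >
        [1,3] N/NP   >S
          [1,2] "quickly" : (N/(NP/PP))/NP
          [2,3] "this" : (NP/PP)/NP
        [3,4] "ate" : NP
      [4,5] "built" : S\N
  [5,6] "plan" : S\N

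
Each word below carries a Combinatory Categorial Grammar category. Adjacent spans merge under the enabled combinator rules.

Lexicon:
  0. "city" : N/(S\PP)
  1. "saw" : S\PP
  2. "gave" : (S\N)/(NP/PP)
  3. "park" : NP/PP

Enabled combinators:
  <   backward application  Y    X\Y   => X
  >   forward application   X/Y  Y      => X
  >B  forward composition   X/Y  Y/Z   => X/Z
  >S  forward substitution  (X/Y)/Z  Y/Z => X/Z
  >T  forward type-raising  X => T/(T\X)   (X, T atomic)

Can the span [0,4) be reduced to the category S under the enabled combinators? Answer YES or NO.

[0,4] S   <
  [0,2] N   >
    [0,1] "city" : N/(S\PP)
    [1,2] "saw" : S\PP
  [2,4] S\N   >
    [2,3] "gave" : (S\N)/(NP/PP)
    [3,4] "park" : NP/PP

YES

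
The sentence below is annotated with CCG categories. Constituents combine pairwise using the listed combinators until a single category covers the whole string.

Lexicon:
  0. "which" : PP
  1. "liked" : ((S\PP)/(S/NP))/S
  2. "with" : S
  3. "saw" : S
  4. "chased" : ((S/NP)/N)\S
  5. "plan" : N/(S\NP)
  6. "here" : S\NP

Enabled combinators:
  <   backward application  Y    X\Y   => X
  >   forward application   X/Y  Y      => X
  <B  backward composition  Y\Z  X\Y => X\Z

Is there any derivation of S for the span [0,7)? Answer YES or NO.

[0,7] S   <
  [0,1] "which" : PP
  [1,7] S\PP   >
    [1,3] (S\PP)/(S/NP)   >
      [1,2] "liked" : ((S\PP)/(S/NP))/S
      [2,3] "with" : S
    [3,7] S/NP   >
      [3,5] (S/NP)/N   <
        [3,4] "saw" : S
        [4,5] "chased" : ((S/NP)/N)\S
      [5,7] N   >
        [5,6] "plan" : N/(S\NP)
        [6,7] "here" : S\NP

YES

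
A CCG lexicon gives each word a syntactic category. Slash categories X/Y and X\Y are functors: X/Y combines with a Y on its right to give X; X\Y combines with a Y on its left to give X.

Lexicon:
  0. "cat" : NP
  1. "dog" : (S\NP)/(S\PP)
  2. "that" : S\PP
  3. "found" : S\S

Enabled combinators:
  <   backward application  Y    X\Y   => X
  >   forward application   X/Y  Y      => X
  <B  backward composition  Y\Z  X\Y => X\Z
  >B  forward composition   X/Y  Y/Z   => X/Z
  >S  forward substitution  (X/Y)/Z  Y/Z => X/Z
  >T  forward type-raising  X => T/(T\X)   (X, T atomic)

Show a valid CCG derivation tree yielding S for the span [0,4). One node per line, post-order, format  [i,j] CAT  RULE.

[0,4] S   >
  [0,1] S/(S\NP)   >T
    [0,1] "cat" : NP
  [1,4] S\NP   >
    [1,2] "dog" : (S\NP)/(S\PP)
    [2,4] S\PP   <B
      [2,3] "that" : S\PP
      [3,4] "found" : S\S

[0,1] NP  lex  "cat"
[0,1] S/(S\NP)  >T
[1,2] (S\NP)/(S\PP)  lex  "dog"
[2,3] S\PP  lex  "that"
[3,4] S\S  lex  "found"
[2,4] S\PP  <B  k=3
[1,4] S\NP  >  k=2
[0,4] S  >  k=1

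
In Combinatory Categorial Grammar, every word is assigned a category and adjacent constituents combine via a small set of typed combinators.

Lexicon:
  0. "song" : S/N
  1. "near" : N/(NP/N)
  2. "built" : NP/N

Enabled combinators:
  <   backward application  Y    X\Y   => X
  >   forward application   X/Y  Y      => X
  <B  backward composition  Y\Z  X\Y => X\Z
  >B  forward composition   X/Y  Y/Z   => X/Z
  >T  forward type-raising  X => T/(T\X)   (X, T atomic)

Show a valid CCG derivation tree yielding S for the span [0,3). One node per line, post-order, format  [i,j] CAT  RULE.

[0,1] S/N  lex  "song"
[1,2] N/(NP/N)  lex  "near"
[2,3] NP/N  lex  "built"
[1,3] N  >  k=2
[0,3] S  >  k=1

[0,3] S   >
  [0,1] "song" : S/N
  [1,3] N   >
    [1,2] "near" : N/(NP/N)
    [2,3] "built" : NP/N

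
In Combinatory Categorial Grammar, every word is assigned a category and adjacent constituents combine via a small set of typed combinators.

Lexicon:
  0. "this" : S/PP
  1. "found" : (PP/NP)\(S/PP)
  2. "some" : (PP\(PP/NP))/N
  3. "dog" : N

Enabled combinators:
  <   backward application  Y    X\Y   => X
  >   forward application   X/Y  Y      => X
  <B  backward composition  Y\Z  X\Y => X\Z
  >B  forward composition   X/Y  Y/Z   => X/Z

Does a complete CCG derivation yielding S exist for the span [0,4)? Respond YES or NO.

NO

S/PP (PP/NP)\(S/PP) (PP\(PP/NP))/N N
CKY chart[0,4] = {PP}; S ∉ chart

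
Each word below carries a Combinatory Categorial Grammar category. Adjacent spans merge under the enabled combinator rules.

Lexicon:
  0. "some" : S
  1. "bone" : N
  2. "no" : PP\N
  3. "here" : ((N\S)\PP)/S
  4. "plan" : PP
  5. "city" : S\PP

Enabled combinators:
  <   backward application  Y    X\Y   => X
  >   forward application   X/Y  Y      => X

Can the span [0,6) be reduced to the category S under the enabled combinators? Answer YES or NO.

S N PP\N ((N\S)\PP)/S PP S\PP
CKY chart[0,6] = {N}; S ∉ chart

NO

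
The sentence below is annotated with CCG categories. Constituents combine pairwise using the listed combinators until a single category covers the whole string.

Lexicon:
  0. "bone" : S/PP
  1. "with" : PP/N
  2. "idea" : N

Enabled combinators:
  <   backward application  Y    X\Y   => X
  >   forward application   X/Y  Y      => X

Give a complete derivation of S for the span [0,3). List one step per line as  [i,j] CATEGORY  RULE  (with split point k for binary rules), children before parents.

[0,3] S   >
  [0,1] "bone" : S/PP
  [1,3] PP   >
    [1,2] "with" : PP/N
    [2,3] "idea" : N

[0,1] S/PP  lex  "bone"
[1,2] PP/N  lex  "with"
[2,3] N  lex  "idea"
[1,3] PP  >  k=2
[0,3] S  >  k=1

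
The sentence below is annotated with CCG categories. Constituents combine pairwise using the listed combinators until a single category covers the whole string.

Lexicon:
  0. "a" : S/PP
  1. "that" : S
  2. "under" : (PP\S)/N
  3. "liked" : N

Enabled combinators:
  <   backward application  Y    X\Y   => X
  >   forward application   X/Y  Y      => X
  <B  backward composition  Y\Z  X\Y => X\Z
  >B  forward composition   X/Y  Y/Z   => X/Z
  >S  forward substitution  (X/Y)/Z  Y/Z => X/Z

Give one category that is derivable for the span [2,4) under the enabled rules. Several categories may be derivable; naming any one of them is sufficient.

PP\S

[0,4] S   >
  [0,1] "a" : S/PP
  [1,4] PP   <
    [1,2] "that" : S
    [2,4] PP\S   >
      [2,3] "under" : (PP\S)/N
      [3,4] "liked" : N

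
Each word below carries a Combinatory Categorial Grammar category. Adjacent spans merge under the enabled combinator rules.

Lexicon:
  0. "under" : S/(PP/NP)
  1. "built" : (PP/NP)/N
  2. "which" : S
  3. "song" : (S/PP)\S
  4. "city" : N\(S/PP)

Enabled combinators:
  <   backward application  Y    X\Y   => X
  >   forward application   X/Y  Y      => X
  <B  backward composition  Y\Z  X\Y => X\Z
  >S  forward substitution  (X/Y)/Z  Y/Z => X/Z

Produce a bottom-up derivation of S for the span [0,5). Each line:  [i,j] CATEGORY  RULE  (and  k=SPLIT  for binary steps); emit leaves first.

[0,1] S/(PP/NP)  lex  "under"
[1,2] (PP/NP)/N  lex  "built"
[2,3] S  lex  "which"
[3,4] (S/PP)\S  lex  "song"
[4,5] N\(S/PP)  lex  "city"
[3,5] N\S  <B  k=4
[2,5] N  <  k=3
[1,5] PP/NP  >  k=2
[0,5] S  >  k=1

[0,5] S   >
  [0,1] "under" : S/(PP/NP)
  [1,5] PP/NP   >
    [1,2] "built" : (PP/NP)/N
    [2,5] N   <
      [2,3] "which" : S
      [3,5] N\S   <B
        [3,4] "song" : (S/PP)\S
        [4,5] "city" : N\(S/PP)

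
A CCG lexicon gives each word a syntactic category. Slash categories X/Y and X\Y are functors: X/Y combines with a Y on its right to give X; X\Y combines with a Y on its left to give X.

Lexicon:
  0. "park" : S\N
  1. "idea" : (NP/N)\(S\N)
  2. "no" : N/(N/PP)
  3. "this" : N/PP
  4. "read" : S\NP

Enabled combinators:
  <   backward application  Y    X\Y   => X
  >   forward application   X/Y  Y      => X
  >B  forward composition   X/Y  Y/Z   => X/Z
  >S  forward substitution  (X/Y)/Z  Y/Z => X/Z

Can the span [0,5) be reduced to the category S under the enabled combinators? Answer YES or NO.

YES

[0,5] S   <
  [0,4] NP   >
    [0,2] NP/N   <
      [0,1] "park" : S\N
      [1,2] "idea" : (NP/N)\(S\N)
    [2,4] N   >
      [2,3] "no" : N/(N/PP)
      [3,4] "this" : N/PP
  [4,5] "read" : S\NP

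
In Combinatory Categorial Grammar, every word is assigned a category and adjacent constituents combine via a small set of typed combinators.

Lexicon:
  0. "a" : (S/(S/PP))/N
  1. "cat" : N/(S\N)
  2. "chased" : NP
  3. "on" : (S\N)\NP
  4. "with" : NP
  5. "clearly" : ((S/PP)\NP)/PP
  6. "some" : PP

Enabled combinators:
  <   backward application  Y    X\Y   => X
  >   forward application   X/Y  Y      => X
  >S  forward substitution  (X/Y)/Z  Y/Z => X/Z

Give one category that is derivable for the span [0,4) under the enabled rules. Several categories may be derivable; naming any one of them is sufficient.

[0,7] S   >
  [0,4] S/(S/PP)   >
    [0,1] "a" : (S/(S/PP))/N
    [1,4] N   >
      [1,2] "cat" : N/(S\N)
      [2,4] S\N   <
        [2,3] "chased" : NP
        [3,4] "on" : (S\N)\NP
  [4,7] S/PP   <
    [4,5] "with" : NP
    [5,7] (S/PP)\NP   >
      [5,6] "clearly" : ((S/PP)\NP)/PP
      [6,7] "some" : PP

S/(S/PP)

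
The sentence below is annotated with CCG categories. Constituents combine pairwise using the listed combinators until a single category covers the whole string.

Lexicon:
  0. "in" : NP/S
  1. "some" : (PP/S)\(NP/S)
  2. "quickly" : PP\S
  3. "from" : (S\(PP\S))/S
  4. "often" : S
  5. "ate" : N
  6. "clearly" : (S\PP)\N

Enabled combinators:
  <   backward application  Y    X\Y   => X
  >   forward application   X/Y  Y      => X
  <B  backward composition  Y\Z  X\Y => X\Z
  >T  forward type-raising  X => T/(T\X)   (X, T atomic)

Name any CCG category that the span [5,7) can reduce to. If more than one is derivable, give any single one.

S\PP

[0,7] S   <
  [0,5] PP   >
    [0,2] PP/S   <
      [0,1] "in" : NP/S
      [1,2] "some" : (PP/S)\(NP/S)
    [2,5] S   <
      [2,3] "quickly" : PP\S
      [3,5] S\(PP\S)   >
        [3,4] "from" : (S\(PP\S))/S
        [4,5] "often" : S
  [5,7] S\PP   <
    [5,6] "ate" : N
    [6,7] "clearly" : (S\PP)\N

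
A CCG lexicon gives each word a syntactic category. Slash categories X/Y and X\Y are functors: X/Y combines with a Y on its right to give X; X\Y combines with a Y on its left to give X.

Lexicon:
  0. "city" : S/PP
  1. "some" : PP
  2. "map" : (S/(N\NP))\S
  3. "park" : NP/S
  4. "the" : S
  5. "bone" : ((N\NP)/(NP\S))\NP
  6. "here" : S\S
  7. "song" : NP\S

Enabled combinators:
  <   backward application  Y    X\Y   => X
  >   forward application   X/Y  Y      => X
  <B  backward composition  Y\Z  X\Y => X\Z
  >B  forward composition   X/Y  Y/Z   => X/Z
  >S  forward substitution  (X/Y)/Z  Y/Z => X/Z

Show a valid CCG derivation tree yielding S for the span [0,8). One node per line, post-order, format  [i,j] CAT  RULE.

[0,8] S   >
  [0,3] S/(N\NP)   <
    [0,2] S   >
      [0,1] "city" : S/PP
      [1,2] "some" : PP
    [2,3] "map" : (S/(N\NP))\S
  [3,8] N\NP   >
    [3,6] (N\NP)/(NP\S)   <
      [3,5] NP   >
        [3,4] "park" : NP/S
        [4,5] "the" : S
      [5,6] "bone" : ((N\NP)/(NP\S))\NP
    [6,8] NP\S   <B
      [6,7] "here" : S\S
      [7,8] "song" : NP\S

[0,1] S/PP  lex  "city"
[1,2] PP  lex  "some"
[0,2] S  >  k=1
[2,3] (S/(N\NP))\S  lex  "map"
[0,3] S/(N\NP)  <  k=2
[3,4] NP/S  lex  "park"
[4,5] S  lex  "the"
[3,5] NP  >  k=4
[5,6] ((N\NP)/(NP\S))\NP  lex  "bone"
[3,6] (N\NP)/(NP\S)  <  k=5
[6,7] S\S  lex  "here"
[7,8] NP\S  lex  "song"
[6,8] NP\S  <B  k=7
[3,8] N\NP  >  k=6
[0,8] S  >  k=3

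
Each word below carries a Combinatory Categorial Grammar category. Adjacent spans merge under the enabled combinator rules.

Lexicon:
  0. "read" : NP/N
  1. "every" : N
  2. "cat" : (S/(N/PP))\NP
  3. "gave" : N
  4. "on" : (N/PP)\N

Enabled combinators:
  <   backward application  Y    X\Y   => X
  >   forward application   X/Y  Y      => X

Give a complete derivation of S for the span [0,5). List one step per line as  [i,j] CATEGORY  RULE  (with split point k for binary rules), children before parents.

[0,1] NP/N  lex  "read"
[1,2] N  lex  "every"
[0,2] NP  >  k=1
[2,3] (S/(N/PP))\NP  lex  "cat"
[0,3] S/(N/PP)  <  k=2
[3,4] N  lex  "gave"
[4,5] (N/PP)\N  lex  "on"
[3,5] N/PP  <  k=4
[0,5] S  >  k=3

[0,5] S   >
  [0,3] S/(N/PP)   <
    [0,2] NP   >
      [0,1] "read" : NP/N
      [1,2] "every" : N
    [2,3] "cat" : (S/(N/PP))\NP
  [3,5] N/PP   <
    [3,4] "gave" : N
    [4,5] "on" : (N/PP)\N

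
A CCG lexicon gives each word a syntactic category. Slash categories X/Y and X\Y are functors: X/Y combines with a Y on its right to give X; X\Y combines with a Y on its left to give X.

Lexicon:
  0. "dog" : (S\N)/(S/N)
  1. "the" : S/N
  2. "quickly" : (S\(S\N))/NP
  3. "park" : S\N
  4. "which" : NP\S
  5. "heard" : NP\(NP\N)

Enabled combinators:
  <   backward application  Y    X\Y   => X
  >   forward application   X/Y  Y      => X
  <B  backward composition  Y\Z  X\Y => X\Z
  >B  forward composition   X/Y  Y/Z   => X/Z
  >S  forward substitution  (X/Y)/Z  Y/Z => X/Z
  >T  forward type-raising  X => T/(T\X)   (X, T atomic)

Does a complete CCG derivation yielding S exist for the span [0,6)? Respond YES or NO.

[0,6] S   <
  [0,2] S\N   >
    [0,1] "dog" : (S\N)/(S/N)
    [1,2] "the" : S/N
  [2,6] S\(S\N)   >
    [2,3] "quickly" : (S\(S\N))/NP
    [3,6] NP   <
      [3,5] NP\N   <B
        [3,4] "park" : S\N
        [4,5] "which" : NP\S
      [5,6] "heard" : NP\(NP\N)

YES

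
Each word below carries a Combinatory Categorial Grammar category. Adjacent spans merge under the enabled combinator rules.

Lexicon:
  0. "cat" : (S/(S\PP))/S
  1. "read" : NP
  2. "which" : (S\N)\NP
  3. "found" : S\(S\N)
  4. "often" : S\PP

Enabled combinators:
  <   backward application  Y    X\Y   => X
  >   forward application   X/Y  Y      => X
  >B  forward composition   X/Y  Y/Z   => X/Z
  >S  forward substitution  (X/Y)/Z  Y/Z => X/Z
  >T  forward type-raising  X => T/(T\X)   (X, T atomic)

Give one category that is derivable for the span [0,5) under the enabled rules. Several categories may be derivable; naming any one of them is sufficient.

S

[0,5] S   >
  [0,4] S/(S\PP)   >
    [0,1] "cat" : (S/(S\PP))/S
    [1,4] S   <
      [1,3] S\N   <
        [1,2] "read" : NP
        [2,3] "which" : (S\N)\NP
      [3,4] "found" : S\(S\N)
  [4,5] "often" : S\PP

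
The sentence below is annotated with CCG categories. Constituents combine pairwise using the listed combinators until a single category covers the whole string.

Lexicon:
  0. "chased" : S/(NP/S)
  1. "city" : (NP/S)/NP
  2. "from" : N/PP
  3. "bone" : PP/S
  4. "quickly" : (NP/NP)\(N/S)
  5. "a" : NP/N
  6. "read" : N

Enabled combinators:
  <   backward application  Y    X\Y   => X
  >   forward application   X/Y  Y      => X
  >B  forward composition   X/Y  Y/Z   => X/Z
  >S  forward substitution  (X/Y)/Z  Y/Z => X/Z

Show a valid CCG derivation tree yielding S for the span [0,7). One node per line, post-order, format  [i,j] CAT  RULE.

[0,7] S   >
  [0,1] "chased" : S/(NP/S)
  [1,7] NP/S   >
    [1,2] "city" : (NP/S)/NP
    [2,7] NP   >
      [2,6] NP/N   >B
        [2,5] NP/NP   <
          [2,4] N/S   >B
            [2,3] "from" : N/PP
            [3,4] "bone" : PP/S
          [4,5] "quickly" : (NP/NP)\(N/S)
        [5,6] "a" : NP/N
      [6,7] "read" : N

[0,1] S/(NP/S)  lex  "chased"
[1,2] (NP/S)/NP  lex  "city"
[2,3] N/PP  lex  "from"
[3,4] PP/S  lex  "bone"
[2,4] N/S  >B  k=3
[4,5] (NP/NP)\(N/S)  lex  "quickly"
[2,5] NP/NP  <  k=4
[5,6] NP/N  lex  "a"
[2,6] NP/N  >B  k=5
[6,7] N  lex  "read"
[2,7] NP  >  k=6
[1,7] NP/S  >  k=2
[0,7] S  >  k=1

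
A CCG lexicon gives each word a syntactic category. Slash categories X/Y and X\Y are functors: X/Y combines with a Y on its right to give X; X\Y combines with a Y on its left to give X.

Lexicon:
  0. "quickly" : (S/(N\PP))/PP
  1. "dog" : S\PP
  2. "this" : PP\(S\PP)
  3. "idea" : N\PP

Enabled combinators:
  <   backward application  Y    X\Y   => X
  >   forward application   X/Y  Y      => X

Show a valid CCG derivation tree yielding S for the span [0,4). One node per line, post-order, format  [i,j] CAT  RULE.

[0,1] (S/(N\PP))/PP  lex  "quickly"
[1,2] S\PP  lex  "dog"
[2,3] PP\(S\PP)  lex  "this"
[1,3] PP  <  k=2
[0,3] S/(N\PP)  >  k=1
[3,4] N\PP  lex  "idea"
[0,4] S  >  k=3

[0,4] S   >
  [0,3] S/(N\PP)   >
    [0,1] "quickly" : (S/(N\PP))/PP
    [1,3] PP   <
      [1,2] "dog" : S\PP
      [2,3] "this" : PP\(S\PP)
  [3,4] "idea" : N\PP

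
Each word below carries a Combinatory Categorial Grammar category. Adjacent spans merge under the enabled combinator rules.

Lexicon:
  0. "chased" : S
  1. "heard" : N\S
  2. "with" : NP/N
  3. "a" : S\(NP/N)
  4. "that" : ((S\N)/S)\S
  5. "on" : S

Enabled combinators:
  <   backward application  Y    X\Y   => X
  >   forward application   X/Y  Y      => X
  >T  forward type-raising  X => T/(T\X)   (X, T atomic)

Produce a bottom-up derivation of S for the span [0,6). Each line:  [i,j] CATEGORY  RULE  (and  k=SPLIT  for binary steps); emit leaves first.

[0,6] S   <
  [0,2] N   >
    [0,1] N/(N\S)   >T
      [0,1] "chased" : S
    [1,2] "heard" : N\S
  [2,6] S\N   >
    [2,5] (S\N)/S   <
      [2,4] S   <
        [2,3] "with" : NP/N
        [3,4] "a" : S\(NP/N)
      [4,5] "that" : ((S\N)/S)\S
    [5,6] "on" : S

[0,1] S  lex  "chased"
[0,1] N/(N\S)  >T
[1,2] N\S  lex  "heard"
[0,2] N  >  k=1
[2,3] NP/N  lex  "with"
[3,4] S\(NP/N)  lex  "a"
[2,4] S  <  k=3
[4,5] ((S\N)/S)\S  lex  "that"
[2,5] (S\N)/S  <  k=4
[5,6] S  lex  "on"
[2,6] S\N  >  k=5
[0,6] S  <  k=2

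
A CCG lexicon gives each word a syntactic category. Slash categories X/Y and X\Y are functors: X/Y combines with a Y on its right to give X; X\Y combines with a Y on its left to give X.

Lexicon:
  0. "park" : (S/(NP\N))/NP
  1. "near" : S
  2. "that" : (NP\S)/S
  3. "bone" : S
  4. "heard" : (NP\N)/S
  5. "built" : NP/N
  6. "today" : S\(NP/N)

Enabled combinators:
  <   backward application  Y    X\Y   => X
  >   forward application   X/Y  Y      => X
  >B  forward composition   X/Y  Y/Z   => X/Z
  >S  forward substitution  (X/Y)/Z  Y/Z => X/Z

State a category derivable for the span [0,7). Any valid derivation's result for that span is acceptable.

S

[0,7] S   >
  [0,4] S/(NP\N)   >
    [0,1] "park" : (S/(NP\N))/NP
    [1,4] NP   <
      [1,2] "near" : S
      [2,4] NP\S   >
        [2,3] "that" : (NP\S)/S
        [3,4] "bone" : S
  [4,7] NP\N   >
    [4,5] "heard" : (NP\N)/S
    [5,7] S   <
      [5,6] "built" : NP/N
      [6,7] "today" : S\(NP/N)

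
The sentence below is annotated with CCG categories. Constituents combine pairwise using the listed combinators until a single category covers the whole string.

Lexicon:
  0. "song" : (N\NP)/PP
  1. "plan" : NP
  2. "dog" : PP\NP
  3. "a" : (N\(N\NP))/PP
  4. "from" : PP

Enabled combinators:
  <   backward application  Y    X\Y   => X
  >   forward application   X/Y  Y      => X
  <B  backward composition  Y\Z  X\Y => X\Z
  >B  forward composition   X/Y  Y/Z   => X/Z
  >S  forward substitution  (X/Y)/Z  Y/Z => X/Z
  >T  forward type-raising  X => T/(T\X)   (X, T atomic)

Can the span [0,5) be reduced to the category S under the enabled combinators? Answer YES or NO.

(N\NP)/PP NP PP\NP (N\(N\NP))/PP PP
CKY chart[0,5] = {N, N/(N\N), NP/(NP\N), PP/(PP\N), S/(S\N)}; S ∉ chart

NO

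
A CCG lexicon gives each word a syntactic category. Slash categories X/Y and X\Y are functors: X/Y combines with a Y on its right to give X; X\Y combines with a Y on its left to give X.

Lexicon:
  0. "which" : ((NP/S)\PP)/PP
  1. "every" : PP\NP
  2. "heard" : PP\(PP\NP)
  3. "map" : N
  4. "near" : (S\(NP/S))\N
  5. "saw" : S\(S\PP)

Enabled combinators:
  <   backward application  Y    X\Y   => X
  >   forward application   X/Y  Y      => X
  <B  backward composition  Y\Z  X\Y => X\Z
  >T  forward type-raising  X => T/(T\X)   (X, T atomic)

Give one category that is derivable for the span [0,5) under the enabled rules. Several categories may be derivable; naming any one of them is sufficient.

[0,6] S   <
  [0,5] S\PP   <B
    [0,3] (NP/S)\PP   >
      [0,1] "which" : ((NP/S)\PP)/PP
      [1,3] PP   <
        [1,2] "every" : PP\NP
        [2,3] "heard" : PP\(PP\NP)
    [3,5] S\(NP/S)   <
      [3,4] "map" : N
      [4,5] "near" : (S\(NP/S))\N
  [5,6] "saw" : S\(S\PP)

S\PP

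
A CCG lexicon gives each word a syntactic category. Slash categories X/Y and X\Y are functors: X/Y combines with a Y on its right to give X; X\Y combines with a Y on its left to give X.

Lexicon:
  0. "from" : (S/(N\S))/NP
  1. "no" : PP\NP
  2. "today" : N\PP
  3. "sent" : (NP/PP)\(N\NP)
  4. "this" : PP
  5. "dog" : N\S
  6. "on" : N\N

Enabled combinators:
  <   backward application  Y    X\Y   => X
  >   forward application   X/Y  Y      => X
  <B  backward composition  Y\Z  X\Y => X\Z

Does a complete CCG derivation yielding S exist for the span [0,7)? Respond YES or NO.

YES

[0,7] S   >
  [0,5] S/(N\S)   >
    [0,1] "from" : (S/(N\S))/NP
    [1,5] NP   >
      [1,4] NP/PP   <
        [1,3] N\NP   <B
          [1,2] "no" : PP\NP
          [2,3] "today" : N\PP
        [3,4] "sent" : (NP/PP)\(N\NP)
      [4,5] "this" : PP
  [5,7] N\S   <B
    [5,6] "dog" : N\S
    [6,7] "on" : N\N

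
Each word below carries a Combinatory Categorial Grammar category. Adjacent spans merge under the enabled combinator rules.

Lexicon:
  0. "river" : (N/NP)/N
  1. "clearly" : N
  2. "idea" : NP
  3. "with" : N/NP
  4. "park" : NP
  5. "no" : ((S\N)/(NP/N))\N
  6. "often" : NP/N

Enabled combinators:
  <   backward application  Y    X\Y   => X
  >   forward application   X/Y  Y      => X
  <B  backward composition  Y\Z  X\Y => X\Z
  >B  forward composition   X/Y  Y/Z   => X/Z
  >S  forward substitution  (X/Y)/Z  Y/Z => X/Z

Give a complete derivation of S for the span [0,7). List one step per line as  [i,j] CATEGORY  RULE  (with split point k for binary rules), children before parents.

[0,1] (N/NP)/N  lex  "river"
[1,2] N  lex  "clearly"
[0,2] N/NP  >  k=1
[2,3] NP  lex  "idea"
[0,3] N  >  k=2
[3,4] N/NP  lex  "with"
[4,5] NP  lex  "park"
[3,5] N  >  k=4
[5,6] ((S\N)/(NP/N))\N  lex  "no"
[3,6] (S\N)/(NP/N)  <  k=5
[6,7] NP/N  lex  "often"
[3,7] S\N  >  k=6
[0,7] S  <  k=3

[0,7] S   <
  [0,3] N   >
    [0,2] N/NP   >
      [0,1] "river" : (N/NP)/N
      [1,2] "clearly" : N
    [2,3] "idea" : NP
  [3,7] S\N   >
    [3,6] (S\N)/(NP/N)   <
      [3,5] N   >
        [3,4] "with" : N/NP
        [4,5] "park" : NP
      [5,6] "no" : ((S\N)/(NP/N))\N
    [6,7] "often" : NP/N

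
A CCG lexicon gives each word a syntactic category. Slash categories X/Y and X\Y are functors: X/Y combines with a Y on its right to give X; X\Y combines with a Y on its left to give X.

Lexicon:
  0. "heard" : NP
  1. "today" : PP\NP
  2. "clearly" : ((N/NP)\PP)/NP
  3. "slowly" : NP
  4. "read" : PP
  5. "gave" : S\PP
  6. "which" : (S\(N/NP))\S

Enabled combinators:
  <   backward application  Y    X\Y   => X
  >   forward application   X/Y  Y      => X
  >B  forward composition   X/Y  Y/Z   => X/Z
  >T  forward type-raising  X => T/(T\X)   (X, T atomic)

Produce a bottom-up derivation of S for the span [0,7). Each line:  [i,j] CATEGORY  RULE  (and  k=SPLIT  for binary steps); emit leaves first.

[0,1] NP  lex  "heard"
[0,1] PP/(PP\NP)  >T
[1,2] PP\NP  lex  "today"
[0,2] PP  >  k=1
[2,3] ((N/NP)\PP)/NP  lex  "clearly"
[3,4] NP  lex  "slowly"
[2,4] (N/NP)\PP  >  k=3
[0,4] N/NP  <  k=2
[4,5] PP  lex  "read"
[4,5] S/(S\PP)  >T
[5,6] S\PP  lex  "gave"
[4,6] S  >  k=5
[6,7] (S\(N/NP))\S  lex  "which"
[4,7] S\(N/NP)  <  k=6
[0,7] S  <  k=4

[0,7] S   <
  [0,4] N/NP   <
    [0,2] PP   >
      [0,1] PP/(PP\NP)   >T
        [0,1] "heard" : NP
      [1,2] "today" : PP\NP
    [2,4] (N/NP)\PP   >
      [2,3] "clearly" : ((N/NP)\PP)/NP
      [3,4] "slowly" : NP
  [4,7] S\(N/NP)   <
    [4,6] S   >
      [4,5] S/(S\PP)   >T
        [4,5] "read" : PP
      [5,6] "gave" : S\PP
    [6,7] "which" : (S\(N/NP))\S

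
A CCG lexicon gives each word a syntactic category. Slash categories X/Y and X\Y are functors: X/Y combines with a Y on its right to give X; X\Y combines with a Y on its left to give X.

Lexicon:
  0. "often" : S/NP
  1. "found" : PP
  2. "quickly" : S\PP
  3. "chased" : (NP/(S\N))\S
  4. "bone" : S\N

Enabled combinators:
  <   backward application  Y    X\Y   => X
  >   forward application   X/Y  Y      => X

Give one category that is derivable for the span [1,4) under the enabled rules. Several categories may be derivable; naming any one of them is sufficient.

NP/(S\N)

[0,5] S   >
  [0,1] "often" : S/NP
  [1,5] NP   >
    [1,4] NP/(S\N)   <
      [1,3] S   <
        [1,2] "found" : PP
        [2,3] "quickly" : S\PP
      [3,4] "chased" : (NP/(S\N))\S
    [4,5] "bone" : S\N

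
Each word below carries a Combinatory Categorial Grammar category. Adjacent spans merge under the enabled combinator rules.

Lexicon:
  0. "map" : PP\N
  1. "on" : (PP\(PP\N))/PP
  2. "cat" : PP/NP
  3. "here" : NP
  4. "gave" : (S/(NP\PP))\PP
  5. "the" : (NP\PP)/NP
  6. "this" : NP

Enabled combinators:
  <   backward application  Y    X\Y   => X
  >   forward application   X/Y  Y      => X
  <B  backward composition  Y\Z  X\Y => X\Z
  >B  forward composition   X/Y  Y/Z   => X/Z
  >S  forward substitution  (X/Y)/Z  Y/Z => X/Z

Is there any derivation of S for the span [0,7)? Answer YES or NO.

[0,7] S   >
  [0,5] S/(NP\PP)   <
    [0,4] PP   <
      [0,1] "map" : PP\N
      [1,4] PP\(PP\N)   >
        [1,2] "on" : (PP\(PP\N))/PP
        [2,4] PP   >
          [2,3] "cat" : PP/NP
          [3,4] "here" : NP
    [4,5] "gave" : (S/(NP\PP))\PP
  [5,7] NP\PP   >
    [5,6] "the" : (NP\PP)/NP
    [6,7] "this" : NP

YES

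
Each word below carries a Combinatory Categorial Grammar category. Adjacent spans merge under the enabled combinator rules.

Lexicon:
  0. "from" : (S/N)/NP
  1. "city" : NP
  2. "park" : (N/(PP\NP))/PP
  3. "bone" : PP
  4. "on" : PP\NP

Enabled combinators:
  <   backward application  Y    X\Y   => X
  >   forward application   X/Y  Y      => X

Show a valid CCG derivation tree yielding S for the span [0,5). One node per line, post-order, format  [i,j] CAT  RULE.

[0,1] (S/N)/NP  lex  "from"
[1,2] NP  lex  "city"
[0,2] S/N  >  k=1
[2,3] (N/(PP\NP))/PP  lex  "park"
[3,4] PP  lex  "bone"
[2,4] N/(PP\NP)  >  k=3
[4,5] PP\NP  lex  "on"
[2,5] N  >  k=4
[0,5] S  >  k=2

[0,5] S   >
  [0,2] S/N   >
    [0,1] "from" : (S/N)/NP
    [1,2] "city" : NP
  [2,5] N   >
    [2,4] N/(PP\NP)   >
      [2,3] "park" : (N/(PP\NP))/PP
      [3,4] "bone" : PP
    [4,5] "on" : PP\NP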